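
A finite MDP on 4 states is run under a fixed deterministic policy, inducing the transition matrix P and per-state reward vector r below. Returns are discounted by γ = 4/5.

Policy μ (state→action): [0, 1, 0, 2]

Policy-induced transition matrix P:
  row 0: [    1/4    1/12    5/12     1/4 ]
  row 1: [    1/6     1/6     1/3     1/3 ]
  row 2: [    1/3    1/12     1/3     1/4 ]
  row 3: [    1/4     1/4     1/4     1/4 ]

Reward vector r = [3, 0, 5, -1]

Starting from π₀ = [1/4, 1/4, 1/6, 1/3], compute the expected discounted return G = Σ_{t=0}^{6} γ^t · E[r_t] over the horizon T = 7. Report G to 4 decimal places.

G = 7.6516

t=0: π = [0.2500, 0.2500, 0.1667, 0.3333], E[r] = 1.2500, γ^t·E[r] = 1.250000, running G = 1.250000
t=1: π = [0.2431, 0.1597, 0.3264, 0.2708], E[r] = 2.0903, γ^t·E[r] = 1.672222, running G = 2.922222
t=2: π = [0.2639, 0.1418, 0.3310, 0.2633], E[r] = 2.1834, γ^t·E[r] = 1.397407, running G = 4.319630
t=3: π = [0.2658, 0.1390, 0.3334, 0.2618], E[r] = 2.2024, γ^t·E[r] = 1.127630, running G = 5.447259
t=4: π = [0.2662, 0.1386, 0.3337, 0.2616], E[r] = 2.2053, γ^t·E[r] = 0.903297, running G = 6.350556
t=5: π = [0.2663, 0.1385, 0.3337, 0.2615], E[r] = 2.2058, γ^t·E[r] = 0.722802, running G = 7.073359
t=6: π = [0.2663, 0.1385, 0.3337, 0.2615], E[r] = 2.2059, γ^t·E[r] = 0.578264, running G = 7.651622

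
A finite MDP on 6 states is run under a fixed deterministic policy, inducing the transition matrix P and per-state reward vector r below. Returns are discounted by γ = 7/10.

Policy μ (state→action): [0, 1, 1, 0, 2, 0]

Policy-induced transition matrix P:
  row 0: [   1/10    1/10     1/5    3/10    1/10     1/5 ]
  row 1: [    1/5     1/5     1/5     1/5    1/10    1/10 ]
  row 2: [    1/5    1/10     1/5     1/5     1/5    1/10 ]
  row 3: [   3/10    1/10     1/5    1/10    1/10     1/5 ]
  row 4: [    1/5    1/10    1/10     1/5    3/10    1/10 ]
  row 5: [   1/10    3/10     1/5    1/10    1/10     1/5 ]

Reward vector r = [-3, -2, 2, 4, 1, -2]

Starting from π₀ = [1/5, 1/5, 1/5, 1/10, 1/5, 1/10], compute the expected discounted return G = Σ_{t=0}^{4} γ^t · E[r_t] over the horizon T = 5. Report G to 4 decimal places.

G = 0.0684

t=0: π = [0.2000, 0.2000, 0.2000, 0.1000, 0.2000, 0.1000], E[r] = -0.2000, γ^t·E[r] = -0.200000, running G = -0.200000
t=1: π = [0.1800, 0.1400, 0.1800, 0.2000, 0.1600, 0.1400], E[r] = 0.2200, γ^t·E[r] = 0.154000, running G = -0.046000
t=2: π = [0.1880, 0.1420, 0.1840, 0.1840, 0.1500, 0.1520], E[r] = 0.1020, γ^t·E[r] = 0.049980, running G = 0.003980
t=3: π = [0.1844, 0.1446, 0.1850, 0.1852, 0.1484, 0.1524], E[r] = 0.1120, γ^t·E[r] = 0.038416, running G = 0.042396
t=4: π = [0.1848, 0.1449, 0.1852, 0.1847, 0.1482, 0.1522], E[r] = 0.1084, γ^t·E[r] = 0.026032, running G = 0.068428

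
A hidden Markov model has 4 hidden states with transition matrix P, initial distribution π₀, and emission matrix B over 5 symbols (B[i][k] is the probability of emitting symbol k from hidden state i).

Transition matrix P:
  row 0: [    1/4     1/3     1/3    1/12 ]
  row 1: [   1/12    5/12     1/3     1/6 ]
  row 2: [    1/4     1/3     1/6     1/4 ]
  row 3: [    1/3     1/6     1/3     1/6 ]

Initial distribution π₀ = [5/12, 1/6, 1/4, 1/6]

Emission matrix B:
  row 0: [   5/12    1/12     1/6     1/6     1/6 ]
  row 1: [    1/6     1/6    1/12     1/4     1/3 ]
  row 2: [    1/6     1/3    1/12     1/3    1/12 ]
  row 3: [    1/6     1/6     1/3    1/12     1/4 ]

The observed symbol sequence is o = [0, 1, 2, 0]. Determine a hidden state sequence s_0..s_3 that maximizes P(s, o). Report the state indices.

path = [0, 2, 3, 0]

t=0: δ = [1.736e-01, 2.778e-02, 4.167e-02, 2.778e-02]  (obs o_0=0)
t=1: δ = [3.617e-03, 9.645e-03, 1.929e-02, 2.411e-03]  ψ = [0, 0, 0, 0]  (obs o_1=1)
t=2: δ = [8.038e-04, 5.358e-04, 2.679e-04, 1.608e-03]  ψ = [2, 2, 1, 2]  (obs o_2=2)
t=3: δ = [2.233e-04, 4.465e-05, 8.931e-05, 4.465e-05]  ψ = [3, 0, 3, 3]  (obs o_3=0)
backtrack: best end state = 0; path = [0, 2, 3, 0]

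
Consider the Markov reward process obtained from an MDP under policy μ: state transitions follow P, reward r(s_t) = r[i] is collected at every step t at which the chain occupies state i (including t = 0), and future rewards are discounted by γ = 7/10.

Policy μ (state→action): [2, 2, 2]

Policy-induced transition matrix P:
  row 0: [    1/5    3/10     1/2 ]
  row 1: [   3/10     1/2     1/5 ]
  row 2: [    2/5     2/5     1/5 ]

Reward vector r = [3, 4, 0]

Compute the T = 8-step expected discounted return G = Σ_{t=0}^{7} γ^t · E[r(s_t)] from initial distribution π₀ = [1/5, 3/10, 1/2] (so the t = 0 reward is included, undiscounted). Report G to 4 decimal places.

t=0: π = [0.2000, 0.3000, 0.5000], E[r] = 1.8000, γ^t·E[r] = 1.800000, running G = 1.800000
t=1: π = [0.3300, 0.4100, 0.2600], E[r] = 2.6300, γ^t·E[r] = 1.841000, running G = 3.641000
t=2: π = [0.2930, 0.4080, 0.2990], E[r] = 2.5110, γ^t·E[r] = 1.230390, running G = 4.871390
t=3: π = [0.3006, 0.4115, 0.2879], E[r] = 2.5478, γ^t·E[r] = 0.873895, running G = 5.745285
t=4: π = [0.2987, 0.4111, 0.2902], E[r] = 2.5406, γ^t·E[r] = 0.609986, running G = 6.355271
t=5: π = [0.2991, 0.4112, 0.2896], E[r] = 2.5424, γ^t·E[r] = 0.427298, running G = 6.782569
t=6: π = [0.2990, 0.4112, 0.2897], E[r] = 2.5420, γ^t·E[r] = 0.299061, running G = 7.081630
t=7: π = [0.2991, 0.4112, 0.2897], E[r] = 2.5421, γ^t·E[r] = 0.209351, running G = 7.290981

G = 7.2910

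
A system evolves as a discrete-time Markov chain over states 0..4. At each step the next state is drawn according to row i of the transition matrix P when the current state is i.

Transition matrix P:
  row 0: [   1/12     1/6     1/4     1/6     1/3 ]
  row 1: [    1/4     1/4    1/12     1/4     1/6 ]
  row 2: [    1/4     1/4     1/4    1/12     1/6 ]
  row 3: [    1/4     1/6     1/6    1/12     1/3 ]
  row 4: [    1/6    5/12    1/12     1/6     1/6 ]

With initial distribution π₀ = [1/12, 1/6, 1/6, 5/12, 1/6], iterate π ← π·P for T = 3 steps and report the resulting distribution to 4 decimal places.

π = [0.1992, 0.2581, 0.1552, 0.1618, 0.2257]

t=0: π = [0.0833, 0.1667, 0.1667, 0.4167, 0.1667]
t=1: π = [0.2222, 0.2361, 0.1597, 0.1319, 0.2500]
t=2: π = [0.1921, 0.2622, 0.1580, 0.1620, 0.2257]
t=3: π = [0.1992, 0.2581, 0.1552, 0.1618, 0.2257]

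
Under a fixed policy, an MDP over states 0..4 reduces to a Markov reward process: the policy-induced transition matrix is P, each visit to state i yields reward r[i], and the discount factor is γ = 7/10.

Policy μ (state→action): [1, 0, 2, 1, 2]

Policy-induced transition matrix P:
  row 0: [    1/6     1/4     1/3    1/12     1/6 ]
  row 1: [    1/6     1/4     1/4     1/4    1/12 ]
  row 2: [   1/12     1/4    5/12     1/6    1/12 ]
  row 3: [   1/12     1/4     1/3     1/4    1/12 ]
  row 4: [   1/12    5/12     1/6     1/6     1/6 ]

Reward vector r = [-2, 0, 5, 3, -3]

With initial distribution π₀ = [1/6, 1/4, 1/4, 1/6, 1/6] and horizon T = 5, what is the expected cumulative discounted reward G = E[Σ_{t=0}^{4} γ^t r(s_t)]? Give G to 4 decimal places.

t=0: π = [0.1667, 0.2500, 0.2500, 0.1667, 0.1667], E[r] = 0.9167, γ^t·E[r] = 0.916667, running G = 0.916667
t=1: π = [0.1181, 0.2778, 0.3056, 0.1875, 0.1111], E[r] = 1.5208, γ^t·E[r] = 1.064583, running G = 1.981250
t=2: π = [0.1163, 0.2685, 0.3171, 0.1956, 0.1024], E[r] = 1.6325, γ^t·E[r] = 0.799936, running G = 2.781186
t=3: π = [0.1154, 0.2671, 0.3203, 0.1957, 0.1016], E[r] = 1.6530, γ^t·E[r] = 0.566985, running G = 3.348172
t=4: π = [0.1152, 0.2669, 0.3208, 0.1956, 0.1014], E[r] = 1.6564, γ^t·E[r] = 0.397699, running G = 3.745871

G = 3.7459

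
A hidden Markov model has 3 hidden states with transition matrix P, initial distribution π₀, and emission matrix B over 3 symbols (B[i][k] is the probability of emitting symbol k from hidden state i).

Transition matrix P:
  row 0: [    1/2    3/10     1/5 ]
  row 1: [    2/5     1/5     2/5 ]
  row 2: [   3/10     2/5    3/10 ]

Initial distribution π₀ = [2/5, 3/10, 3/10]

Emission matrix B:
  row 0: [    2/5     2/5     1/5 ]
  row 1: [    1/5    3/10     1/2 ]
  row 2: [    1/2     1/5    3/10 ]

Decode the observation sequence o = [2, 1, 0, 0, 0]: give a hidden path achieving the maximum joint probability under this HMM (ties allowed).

t=0: δ = [8.000e-02, 1.500e-01, 9.000e-02]  (obs o_0=2)
t=1: δ = [2.400e-02, 1.080e-02, 1.200e-02]  ψ = [1, 2, 1]  (obs o_1=1)
t=2: δ = [4.800e-03, 1.440e-03, 2.400e-03]  ψ = [0, 0, 0]  (obs o_2=0)
t=3: δ = [9.600e-04, 2.880e-04, 4.800e-04]  ψ = [0, 0, 0]  (obs o_3=0)
t=4: δ = [1.920e-04, 5.760e-05, 9.600e-05]  ψ = [0, 0, 0]  (obs o_4=0)
backtrack: best end state = 0; path = [1, 0, 0, 0, 0]

path = [1, 0, 0, 0, 0]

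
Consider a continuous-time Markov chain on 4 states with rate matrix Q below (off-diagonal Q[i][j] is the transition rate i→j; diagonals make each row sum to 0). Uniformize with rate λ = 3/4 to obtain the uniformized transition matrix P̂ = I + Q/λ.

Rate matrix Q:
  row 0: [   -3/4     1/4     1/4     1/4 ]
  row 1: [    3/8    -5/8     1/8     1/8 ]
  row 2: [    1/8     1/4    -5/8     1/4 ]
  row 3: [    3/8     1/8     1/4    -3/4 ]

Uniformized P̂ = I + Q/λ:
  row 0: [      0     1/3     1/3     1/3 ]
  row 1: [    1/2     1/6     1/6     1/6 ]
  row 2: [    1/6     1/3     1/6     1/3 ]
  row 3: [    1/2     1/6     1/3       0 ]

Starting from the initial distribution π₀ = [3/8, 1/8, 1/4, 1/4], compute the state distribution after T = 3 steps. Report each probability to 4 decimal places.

t=0: π = [0.3750, 0.1250, 0.2500, 0.2500]
t=1: π = [0.2292, 0.2708, 0.2708, 0.2292]
t=2: π = [0.2951, 0.2500, 0.2431, 0.2118]
t=3: π = [0.2714, 0.2564, 0.2512, 0.2211]

π = [0.2714, 0.2564, 0.2512, 0.2211]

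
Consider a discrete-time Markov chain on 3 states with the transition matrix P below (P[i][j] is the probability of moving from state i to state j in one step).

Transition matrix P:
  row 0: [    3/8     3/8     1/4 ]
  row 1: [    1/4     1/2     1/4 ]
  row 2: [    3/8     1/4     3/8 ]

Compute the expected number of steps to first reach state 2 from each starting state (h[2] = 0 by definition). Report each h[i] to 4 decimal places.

h = [4.0000, 4.0000, 0.0000]

First-step conditioning: h[2] = 0; for i ≠ 2, h[i] = 1 + Σ_k P[i][k]·h[k].
  h[0] = 1 + 3/8·h[0] + 3/8·h[1]
  h[1] = 1 + 1/4·h[0] + 1/2·h[1]
Solving the 2×2 linear system over states ≠ 2 gives exactly h = [4, 4, 0] (h[2] = 0 is the target).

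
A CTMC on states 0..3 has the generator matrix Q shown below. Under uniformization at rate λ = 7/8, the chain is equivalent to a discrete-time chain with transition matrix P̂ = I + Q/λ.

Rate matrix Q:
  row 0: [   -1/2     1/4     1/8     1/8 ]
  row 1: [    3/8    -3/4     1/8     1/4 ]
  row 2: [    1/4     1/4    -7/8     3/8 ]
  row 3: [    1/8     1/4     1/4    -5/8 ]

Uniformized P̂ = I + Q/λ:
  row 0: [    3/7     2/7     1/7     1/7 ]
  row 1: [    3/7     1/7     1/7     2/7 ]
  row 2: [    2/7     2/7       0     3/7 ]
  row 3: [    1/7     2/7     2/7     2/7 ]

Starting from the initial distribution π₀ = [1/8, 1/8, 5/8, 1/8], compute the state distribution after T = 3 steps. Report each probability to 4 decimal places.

π = [0.3302, 0.2504, 0.1527, 0.2668]

t=0: π = [0.1250, 0.1250, 0.6250, 0.1250]
t=1: π = [0.3036, 0.2679, 0.0714, 0.3571]
t=2: π = [0.3163, 0.2474, 0.1837, 0.2526]
t=3: π = [0.3302, 0.2504, 0.1527, 0.2668]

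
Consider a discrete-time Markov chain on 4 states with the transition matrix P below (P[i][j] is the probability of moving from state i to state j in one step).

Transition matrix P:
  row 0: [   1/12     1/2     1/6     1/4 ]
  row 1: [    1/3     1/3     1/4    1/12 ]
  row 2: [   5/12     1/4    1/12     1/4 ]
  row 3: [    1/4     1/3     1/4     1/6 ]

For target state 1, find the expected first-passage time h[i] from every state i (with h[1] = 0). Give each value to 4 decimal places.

h = [2.3887, 0.0000, 2.9399, 2.7986]

First-step conditioning: h[1] = 0; for i ≠ 1, h[i] = 1 + Σ_k P[i][k]·h[k].
  h[0] = 1 + 1/12·h[0] + 1/6·h[2] + 1/4·h[3]
  h[2] = 1 + 5/12·h[0] + 1/12·h[2] + 1/4·h[3]
  h[3] = 1 + 1/4·h[0] + 1/4·h[2] + 1/6·h[3]
Solving the 3×3 linear system over states ≠ 1 gives exactly h = [676/283, 0, 832/283, 792/283] (h[1] = 0 is the target).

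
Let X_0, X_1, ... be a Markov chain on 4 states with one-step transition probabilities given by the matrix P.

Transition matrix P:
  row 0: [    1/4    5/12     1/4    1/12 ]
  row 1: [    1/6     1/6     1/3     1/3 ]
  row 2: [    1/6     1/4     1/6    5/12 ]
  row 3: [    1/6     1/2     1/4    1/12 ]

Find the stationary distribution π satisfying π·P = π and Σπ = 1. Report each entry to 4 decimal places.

π = [0.1818, 0.3158, 0.2551, 0.2473]

Balance equations π_j = Σ_i π_i·P[i][j]:
  π_0 = 1/4·π_0 + 1/6·π_1 + 1/6·π_2 + 1/6·π_3
  π_1 = 5/12·π_0 + 1/6·π_1 + 1/4·π_2 + 1/2·π_3
  π_2 = 1/4·π_0 + 1/3·π_1 + 1/6·π_2 + 1/4·π_3
  normalize: π_0 + π_1 + π_2 + π_3 = 1
Solving the linear system gives exactly π = [2/11, 733/2321, 592/2321, 574/2321].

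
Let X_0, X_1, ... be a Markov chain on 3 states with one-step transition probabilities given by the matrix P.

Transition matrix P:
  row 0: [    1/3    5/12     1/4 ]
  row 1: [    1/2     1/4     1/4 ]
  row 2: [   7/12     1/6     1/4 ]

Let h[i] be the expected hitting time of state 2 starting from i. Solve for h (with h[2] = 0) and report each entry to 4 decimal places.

h = [4.0000, 4.0000, 0.0000]

First-step conditioning: h[2] = 0; for i ≠ 2, h[i] = 1 + Σ_k P[i][k]·h[k].
  h[0] = 1 + 1/3·h[0] + 5/12·h[1]
  h[1] = 1 + 1/2·h[0] + 1/4·h[1]
Solving the 2×2 linear system over states ≠ 2 gives exactly h = [4, 4, 0] (h[2] = 0 is the target).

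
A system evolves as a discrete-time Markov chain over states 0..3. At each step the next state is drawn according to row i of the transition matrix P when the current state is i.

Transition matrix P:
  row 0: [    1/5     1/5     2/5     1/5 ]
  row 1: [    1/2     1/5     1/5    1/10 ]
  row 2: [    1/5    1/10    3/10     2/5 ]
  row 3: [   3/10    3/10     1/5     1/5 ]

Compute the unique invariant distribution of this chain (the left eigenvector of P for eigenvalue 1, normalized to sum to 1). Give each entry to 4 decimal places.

Balance equations π_j = Σ_i π_i·P[i][j]:
  π_0 = 1/5·π_0 + 1/2·π_1 + 1/5·π_2 + 3/10·π_3
  π_1 = 1/5·π_0 + 1/5·π_1 + 1/10·π_2 + 3/10·π_3
  π_2 = 2/5·π_0 + 1/5·π_1 + 3/10·π_2 + 1/5·π_3
  normalize: π_0 + π_1 + π_2 + π_3 = 1
Solving the linear system gives exactly π = [107/379, 74/379, 108/379, 90/379].

π = [0.2823, 0.1953, 0.2850, 0.2375]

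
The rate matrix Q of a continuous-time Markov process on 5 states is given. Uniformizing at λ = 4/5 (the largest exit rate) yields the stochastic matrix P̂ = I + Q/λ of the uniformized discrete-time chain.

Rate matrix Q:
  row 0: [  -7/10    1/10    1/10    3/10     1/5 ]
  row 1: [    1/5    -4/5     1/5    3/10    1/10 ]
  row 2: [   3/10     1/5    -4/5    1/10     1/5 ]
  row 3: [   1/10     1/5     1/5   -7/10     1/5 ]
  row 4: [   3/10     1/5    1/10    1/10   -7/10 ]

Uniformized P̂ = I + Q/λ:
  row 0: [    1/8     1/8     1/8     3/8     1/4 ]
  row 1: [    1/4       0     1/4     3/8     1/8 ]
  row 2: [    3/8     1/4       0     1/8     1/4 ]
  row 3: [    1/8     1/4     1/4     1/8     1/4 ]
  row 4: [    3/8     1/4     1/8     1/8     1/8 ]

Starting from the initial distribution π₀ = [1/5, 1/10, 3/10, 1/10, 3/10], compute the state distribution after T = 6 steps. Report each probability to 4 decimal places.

t=0: π = [0.2000, 0.1000, 0.3000, 0.1000, 0.3000]
t=1: π = [0.2875, 0.2000, 0.1125, 0.2000, 0.2000]
t=2: π = [0.2281, 0.1641, 0.1609, 0.2469, 0.2000]
t=3: π = [0.2357, 0.1805, 0.1563, 0.2230, 0.2045]
t=4: π = [0.2377, 0.1754, 0.1559, 0.2291, 0.2019]
t=5: π = [0.2364, 0.1764, 0.1561, 0.2283, 0.2028]
t=6: π = [0.2368, 0.1763, 0.1561, 0.2282, 0.2026]

π = [0.2368, 0.1763, 0.1561, 0.2282, 0.2026]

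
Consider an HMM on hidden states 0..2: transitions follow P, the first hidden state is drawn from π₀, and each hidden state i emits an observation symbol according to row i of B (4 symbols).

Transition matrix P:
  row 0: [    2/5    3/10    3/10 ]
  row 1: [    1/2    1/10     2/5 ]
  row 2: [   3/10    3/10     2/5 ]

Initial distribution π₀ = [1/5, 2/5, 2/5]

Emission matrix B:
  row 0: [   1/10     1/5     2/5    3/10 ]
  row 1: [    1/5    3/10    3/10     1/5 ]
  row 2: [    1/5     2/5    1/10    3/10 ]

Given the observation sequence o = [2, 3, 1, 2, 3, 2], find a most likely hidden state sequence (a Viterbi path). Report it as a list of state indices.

path = [1, 0, 1, 0, 0, 0]

t=0: δ = [8.000e-02, 1.200e-01, 4.000e-02]  (obs o_0=2)
t=1: δ = [1.800e-02, 4.800e-03, 1.440e-02]  ψ = [1, 0, 1]  (obs o_1=3)
t=2: δ = [1.440e-03, 1.620e-03, 2.304e-03]  ψ = [0, 0, 2]  (obs o_2=1)
t=3: δ = [3.240e-04, 2.074e-04, 9.216e-05]  ψ = [1, 2, 2]  (obs o_3=2)
t=4: δ = [3.888e-05, 1.944e-05, 2.916e-05]  ψ = [0, 0, 0]  (obs o_4=3)
t=5: δ = [6.221e-06, 3.499e-06, 1.166e-06]  ψ = [0, 0, 0]  (obs o_5=2)
backtrack: best end state = 0; path = [1, 0, 1, 0, 0, 0]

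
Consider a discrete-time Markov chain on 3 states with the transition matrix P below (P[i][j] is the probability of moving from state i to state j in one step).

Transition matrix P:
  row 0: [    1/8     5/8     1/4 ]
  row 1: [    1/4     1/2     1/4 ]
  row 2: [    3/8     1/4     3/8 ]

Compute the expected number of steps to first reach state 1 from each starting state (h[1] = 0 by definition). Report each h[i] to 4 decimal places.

First-step conditioning: h[1] = 0; for i ≠ 1, h[i] = 1 + Σ_k P[i][k]·h[k].
  h[0] = 1 + 1/8·h[0] + 1/4·h[2]
  h[2] = 1 + 3/8·h[0] + 3/8·h[2]
Solving the 2×2 linear system over states ≠ 1 gives exactly h = [56/29, 0, 80/29] (h[1] = 0 is the target).

h = [1.9310, 0.0000, 2.7586]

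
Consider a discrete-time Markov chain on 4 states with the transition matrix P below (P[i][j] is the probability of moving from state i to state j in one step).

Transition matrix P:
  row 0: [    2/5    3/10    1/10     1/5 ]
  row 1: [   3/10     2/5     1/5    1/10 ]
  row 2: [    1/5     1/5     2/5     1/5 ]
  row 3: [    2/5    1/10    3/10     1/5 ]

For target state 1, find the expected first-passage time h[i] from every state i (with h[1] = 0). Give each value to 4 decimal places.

h = [4.1667, 0.0000, 4.7619, 5.1190]

First-step conditioning: h[1] = 0; for i ≠ 1, h[i] = 1 + Σ_k P[i][k]·h[k].
  h[0] = 1 + 2/5·h[0] + 1/10·h[2] + 1/5·h[3]
  h[2] = 1 + 1/5·h[0] + 2/5·h[2] + 1/5·h[3]
  h[3] = 1 + 2/5·h[0] + 3/10·h[2] + 1/5·h[3]
Solving the 3×3 linear system over states ≠ 1 gives exactly h = [25/6, 0, 100/21, 215/42] (h[1] = 0 is the target).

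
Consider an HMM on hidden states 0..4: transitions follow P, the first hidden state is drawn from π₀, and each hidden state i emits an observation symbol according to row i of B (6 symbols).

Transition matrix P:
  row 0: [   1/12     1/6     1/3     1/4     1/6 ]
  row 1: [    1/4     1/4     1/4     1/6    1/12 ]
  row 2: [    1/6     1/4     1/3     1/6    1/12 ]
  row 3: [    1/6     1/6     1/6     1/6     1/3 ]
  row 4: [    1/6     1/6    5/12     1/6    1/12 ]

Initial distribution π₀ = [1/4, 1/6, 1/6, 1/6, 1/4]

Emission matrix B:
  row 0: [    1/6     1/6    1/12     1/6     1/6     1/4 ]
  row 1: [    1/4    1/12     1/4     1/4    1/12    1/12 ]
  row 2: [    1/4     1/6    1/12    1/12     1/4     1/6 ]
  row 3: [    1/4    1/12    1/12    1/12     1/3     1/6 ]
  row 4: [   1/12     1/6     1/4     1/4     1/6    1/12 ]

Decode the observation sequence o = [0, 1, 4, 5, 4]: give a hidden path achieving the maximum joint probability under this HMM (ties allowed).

path = [3, 4, 2, 2, 2]

t=0: δ = [4.167e-02, 4.167e-02, 4.167e-02, 4.167e-02, 2.083e-02]  (obs o_0=0)
t=1: δ = [1.736e-03, 8.681e-04, 2.315e-03, 8.681e-04, 2.315e-03]  ψ = [1, 1, 0, 0, 3]  (obs o_1=1)
t=2: δ = [6.430e-05, 4.823e-05, 2.411e-04, 1.447e-04, 4.823e-05]  ψ = [2, 2, 4, 0, 0]  (obs o_2=4)
t=3: δ = [1.005e-05, 5.023e-06, 1.340e-05, 6.698e-06, 4.019e-06]  ψ = [2, 2, 2, 2, 3]  (obs o_3=5)
t=4: δ = [3.721e-07, 2.791e-07, 1.116e-06, 8.372e-07, 3.721e-07]  ψ = [2, 2, 2, 0, 3]  (obs o_4=4)
backtrack: best end state = 2; path = [3, 4, 2, 2, 2]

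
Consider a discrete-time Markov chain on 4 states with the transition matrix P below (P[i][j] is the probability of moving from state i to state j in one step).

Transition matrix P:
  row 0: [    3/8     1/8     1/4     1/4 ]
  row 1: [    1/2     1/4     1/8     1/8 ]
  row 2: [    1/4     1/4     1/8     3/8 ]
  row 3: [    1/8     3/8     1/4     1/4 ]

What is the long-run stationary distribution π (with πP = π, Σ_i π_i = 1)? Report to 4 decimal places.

π = [0.3195, 0.2406, 0.1955, 0.2444]

Balance equations π_j = Σ_i π_i·P[i][j]:
  π_0 = 3/8·π_0 + 1/2·π_1 + 1/4·π_2 + 1/8·π_3
  π_1 = 1/8·π_0 + 1/4·π_1 + 1/4·π_2 + 3/8·π_3
  π_2 = 1/4·π_0 + 1/8·π_1 + 1/8·π_2 + 1/4·π_3
  normalize: π_0 + π_1 + π_2 + π_3 = 1
Solving the linear system gives exactly π = [85/266, 32/133, 26/133, 65/266].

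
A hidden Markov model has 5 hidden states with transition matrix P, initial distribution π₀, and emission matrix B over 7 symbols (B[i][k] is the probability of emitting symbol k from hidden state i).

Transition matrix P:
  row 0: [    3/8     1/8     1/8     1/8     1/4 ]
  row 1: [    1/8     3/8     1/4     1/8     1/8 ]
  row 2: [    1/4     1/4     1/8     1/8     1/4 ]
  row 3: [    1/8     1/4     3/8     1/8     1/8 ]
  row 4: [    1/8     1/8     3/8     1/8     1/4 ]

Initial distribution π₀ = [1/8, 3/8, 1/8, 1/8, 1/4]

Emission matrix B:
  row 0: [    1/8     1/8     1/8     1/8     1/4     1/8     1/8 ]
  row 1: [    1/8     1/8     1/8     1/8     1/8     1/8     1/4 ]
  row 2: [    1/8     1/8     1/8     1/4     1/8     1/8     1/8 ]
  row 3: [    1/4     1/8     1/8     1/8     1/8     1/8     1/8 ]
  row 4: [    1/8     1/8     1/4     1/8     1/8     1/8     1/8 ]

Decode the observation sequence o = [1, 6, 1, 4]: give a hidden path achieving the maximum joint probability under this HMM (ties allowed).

t=0: δ = [1.562e-02, 4.688e-02, 1.562e-02, 1.562e-02, 3.125e-02]  (obs o_0=1)
t=1: δ = [7.324e-04, 4.395e-03, 1.465e-03, 7.324e-04, 9.766e-04]  ψ = [0, 1, 1, 1, 4]  (obs o_1=6)
t=2: δ = [6.866e-05, 2.060e-04, 1.373e-04, 6.866e-05, 6.866e-05]  ψ = [1, 1, 1, 1, 1]  (obs o_2=1)
t=3: δ = [8.583e-06, 9.656e-06, 6.437e-06, 3.219e-06, 4.292e-06]  ψ = [2, 1, 1, 1, 2]  (obs o_3=4)
backtrack: best end state = 1; path = [1, 1, 1, 1]

path = [1, 1, 1, 1]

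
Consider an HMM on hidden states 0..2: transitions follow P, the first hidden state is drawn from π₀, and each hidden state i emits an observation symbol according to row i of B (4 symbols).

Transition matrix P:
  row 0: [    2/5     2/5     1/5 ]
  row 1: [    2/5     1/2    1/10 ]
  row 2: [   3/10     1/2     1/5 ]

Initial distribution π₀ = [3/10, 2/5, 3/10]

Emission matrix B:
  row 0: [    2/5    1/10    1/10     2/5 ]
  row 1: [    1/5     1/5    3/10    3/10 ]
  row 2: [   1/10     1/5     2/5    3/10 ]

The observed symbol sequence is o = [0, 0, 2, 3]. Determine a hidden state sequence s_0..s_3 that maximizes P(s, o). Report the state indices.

path = [0, 0, 1, 0]

t=0: δ = [1.200e-01, 8.000e-02, 3.000e-02]  (obs o_0=0)
t=1: δ = [1.920e-02, 9.600e-03, 2.400e-03]  ψ = [0, 0, 0]  (obs o_1=0)
t=2: δ = [7.680e-04, 2.304e-03, 1.536e-03]  ψ = [0, 0, 0]  (obs o_2=2)
t=3: δ = [3.686e-04, 3.456e-04, 9.216e-05]  ψ = [1, 1, 2]  (obs o_3=3)
backtrack: best end state = 0; path = [0, 0, 1, 0]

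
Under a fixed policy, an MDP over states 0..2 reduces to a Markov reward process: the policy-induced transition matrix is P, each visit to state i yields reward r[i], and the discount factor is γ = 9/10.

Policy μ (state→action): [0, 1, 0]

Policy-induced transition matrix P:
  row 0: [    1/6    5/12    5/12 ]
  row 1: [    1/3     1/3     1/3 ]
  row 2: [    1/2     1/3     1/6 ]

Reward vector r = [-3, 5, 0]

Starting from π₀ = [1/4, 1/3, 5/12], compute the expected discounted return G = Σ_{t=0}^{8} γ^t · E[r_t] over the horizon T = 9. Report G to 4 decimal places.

t=0: π = [0.2500, 0.3333, 0.4167], E[r] = 0.9167, γ^t·E[r] = 0.916667, running G = 0.916667
t=1: π = [0.3611, 0.3542, 0.2847], E[r] = 0.6875, γ^t·E[r] = 0.618750, running G = 1.535417
t=2: π = [0.3206, 0.3634, 0.3160], E[r] = 0.8553, γ^t·E[r] = 0.692813, running G = 2.228229
t=3: π = [0.3326, 0.3601, 0.3074], E[r] = 0.8026, γ^t·E[r] = 0.585070, running G = 2.813299
t=4: π = [0.3291, 0.3610, 0.3098], E[r] = 0.8178, γ^t·E[r] = 0.536572, running G = 3.349872
t=5: π = [0.3301, 0.3608, 0.3091], E[r] = 0.8135, γ^t·E[r] = 0.480345, running G = 3.830217
t=6: π = [0.3298, 0.3608, 0.3093], E[r] = 0.8147, γ^t·E[r] = 0.432969, running G = 4.263186
t=7: π = [0.3299, 0.3608, 0.3093], E[r] = 0.8144, γ^t·E[r] = 0.389503, running G = 4.652689
t=8: π = [0.3299, 0.3608, 0.3093], E[r] = 0.8145, γ^t·E[r] = 0.350596, running G = 5.003285

G = 5.0033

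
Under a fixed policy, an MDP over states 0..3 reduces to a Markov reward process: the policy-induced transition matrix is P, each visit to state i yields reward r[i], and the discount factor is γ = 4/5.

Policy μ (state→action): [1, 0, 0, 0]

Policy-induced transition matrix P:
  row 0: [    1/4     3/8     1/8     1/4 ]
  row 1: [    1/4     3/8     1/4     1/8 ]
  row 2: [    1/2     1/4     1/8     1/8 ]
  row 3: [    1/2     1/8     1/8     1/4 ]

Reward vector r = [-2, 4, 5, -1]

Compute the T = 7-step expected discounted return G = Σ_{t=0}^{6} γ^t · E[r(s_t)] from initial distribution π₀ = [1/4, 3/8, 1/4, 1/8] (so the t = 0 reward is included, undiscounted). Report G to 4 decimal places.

t=0: π = [0.2500, 0.3750, 0.2500, 0.1250], E[r] = 2.1250, γ^t·E[r] = 2.125000, running G = 2.125000
t=1: π = [0.3438, 0.3125, 0.1719, 0.1719], E[r] = 1.2500, γ^t·E[r] = 1.000000, running G = 3.125000
t=2: π = [0.3359, 0.3105, 0.1641, 0.1895], E[r] = 1.2012, γ^t·E[r] = 0.768750, running G = 3.893750
t=3: π = [0.3384, 0.3071, 0.1638, 0.1907], E[r] = 1.1802, γ^t·E[r] = 0.604250, running G = 4.498000
t=4: π = [0.3386, 0.3069, 0.1634, 0.1911], E[r] = 1.1760, γ^t·E[r] = 0.481688, running G = 4.979688
t=5: π = [0.3386, 0.3068, 0.1634, 0.1912], E[r] = 1.1755, γ^t·E[r] = 0.385180, running G = 5.364868
t=6: π = [0.3386, 0.3068, 0.1633, 0.1912], E[r] = 1.1753, γ^t·E[r] = 0.308105, running G = 5.672973

G = 5.6730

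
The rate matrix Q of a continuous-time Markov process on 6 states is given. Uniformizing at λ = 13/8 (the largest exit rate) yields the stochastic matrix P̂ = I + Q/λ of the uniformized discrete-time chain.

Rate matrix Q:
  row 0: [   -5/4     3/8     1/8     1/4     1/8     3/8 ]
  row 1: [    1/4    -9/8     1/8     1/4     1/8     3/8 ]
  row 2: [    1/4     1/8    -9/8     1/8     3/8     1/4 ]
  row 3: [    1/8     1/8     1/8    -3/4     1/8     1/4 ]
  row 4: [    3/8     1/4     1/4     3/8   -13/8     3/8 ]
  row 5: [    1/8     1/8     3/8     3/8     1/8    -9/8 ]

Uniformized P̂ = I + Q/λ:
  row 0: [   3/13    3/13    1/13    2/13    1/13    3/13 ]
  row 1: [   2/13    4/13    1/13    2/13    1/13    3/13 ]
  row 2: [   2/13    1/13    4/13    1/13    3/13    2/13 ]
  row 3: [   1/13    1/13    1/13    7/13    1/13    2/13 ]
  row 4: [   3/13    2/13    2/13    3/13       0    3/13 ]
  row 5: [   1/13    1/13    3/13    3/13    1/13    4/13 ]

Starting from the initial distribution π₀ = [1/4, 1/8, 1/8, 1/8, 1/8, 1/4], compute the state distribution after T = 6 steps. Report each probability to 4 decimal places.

π = [0.1342, 0.1362, 0.1524, 0.2691, 0.0932, 0.2149]

t=0: π = [0.2500, 0.1250, 0.1250, 0.1250, 0.1250, 0.2500]
t=1: π = [0.1538, 0.1538, 0.1538, 0.2212, 0.0865, 0.2308]
t=2: π = [0.1376, 0.1428, 0.1546, 0.2515, 0.0939, 0.2197]
t=3: π = [0.1354, 0.1383, 0.1536, 0.2628, 0.0935, 0.2164]
t=4: π = [0.1346, 0.1369, 0.1529, 0.2669, 0.0934, 0.2154]
t=5: π = [0.1343, 0.1364, 0.1525, 0.2685, 0.0933, 0.2150]
t=6: π = [0.1342, 0.1362, 0.1524, 0.2691, 0.0932, 0.2149]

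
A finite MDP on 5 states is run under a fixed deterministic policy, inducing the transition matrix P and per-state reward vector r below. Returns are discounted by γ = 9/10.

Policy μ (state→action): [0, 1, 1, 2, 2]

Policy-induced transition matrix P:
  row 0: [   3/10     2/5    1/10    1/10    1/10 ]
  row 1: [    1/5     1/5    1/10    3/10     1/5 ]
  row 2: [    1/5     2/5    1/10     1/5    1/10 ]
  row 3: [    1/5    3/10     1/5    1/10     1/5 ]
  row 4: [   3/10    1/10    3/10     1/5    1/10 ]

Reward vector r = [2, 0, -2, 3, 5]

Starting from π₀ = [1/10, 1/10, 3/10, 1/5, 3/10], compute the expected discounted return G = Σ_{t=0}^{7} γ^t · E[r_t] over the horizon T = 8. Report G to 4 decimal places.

t=0: π = [0.1000, 0.1000, 0.3000, 0.2000, 0.3000], E[r] = 1.7000, γ^t·E[r] = 1.700000, running G = 1.700000
t=1: π = [0.2400, 0.2700, 0.1800, 0.1800, 0.1300], E[r] = 1.3100, γ^t·E[r] = 1.179000, running G = 2.879000
t=2: π = [0.2370, 0.2890, 0.1440, 0.1850, 0.1450], E[r] = 1.4660, γ^t·E[r] = 1.187460, running G = 4.066460
t=3: π = [0.2382, 0.2802, 0.1475, 0.1867, 0.1474], E[r] = 1.4785, γ^t·E[r] = 1.077827, running G = 5.144287
t=4: π = [0.2386, 0.2811, 0.1482, 0.1855, 0.1467], E[r] = 1.4709, γ^t·E[r] = 0.965031, running G = 6.109318
t=5: π = [0.2385, 0.2812, 0.1479, 0.1857, 0.1467], E[r] = 1.4717, γ^t·E[r] = 0.869002, running G = 6.978319
t=6: π = [0.2385, 0.2812, 0.1479, 0.1857, 0.1467], E[r] = 1.4718, γ^t·E[r] = 0.782173, running G = 7.760492
t=7: π = [0.2385, 0.2812, 0.1479, 0.1857, 0.1467], E[r] = 1.4718, γ^t·E[r] = 0.703938, running G = 8.464430

G = 8.4644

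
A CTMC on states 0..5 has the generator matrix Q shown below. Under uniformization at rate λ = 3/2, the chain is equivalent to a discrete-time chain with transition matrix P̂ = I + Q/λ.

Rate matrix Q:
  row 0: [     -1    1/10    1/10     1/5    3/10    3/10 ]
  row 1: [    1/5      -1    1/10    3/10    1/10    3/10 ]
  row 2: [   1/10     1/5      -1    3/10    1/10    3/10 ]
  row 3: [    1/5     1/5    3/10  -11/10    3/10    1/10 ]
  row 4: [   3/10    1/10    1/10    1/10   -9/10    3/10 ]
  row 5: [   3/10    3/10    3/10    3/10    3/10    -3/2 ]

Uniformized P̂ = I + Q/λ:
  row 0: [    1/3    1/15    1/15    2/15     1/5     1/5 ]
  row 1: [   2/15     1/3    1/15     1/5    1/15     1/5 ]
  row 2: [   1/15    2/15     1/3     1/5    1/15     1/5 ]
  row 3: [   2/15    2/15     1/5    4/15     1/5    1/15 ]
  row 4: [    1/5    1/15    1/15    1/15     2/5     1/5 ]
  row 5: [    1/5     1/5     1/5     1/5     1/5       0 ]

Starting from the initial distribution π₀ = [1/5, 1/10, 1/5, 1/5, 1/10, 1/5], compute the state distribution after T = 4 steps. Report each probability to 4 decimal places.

t=0: π = [0.2000, 0.1000, 0.2000, 0.2000, 0.1000, 0.2000]
t=1: π = [0.1800, 0.1467, 0.1733, 0.1867, 0.1800, 0.1333]
t=2: π = [0.1787, 0.1476, 0.1556, 0.1764, 0.1933, 0.1484]
t=3: π = [0.1815, 0.1479, 0.1515, 0.1741, 0.1983, 0.1468]
t=4: π = [0.1825, 0.1474, 0.1498, 0.1731, 0.1997, 0.1474]

π = [0.1825, 0.1474, 0.1498, 0.1731, 0.1997, 0.1474]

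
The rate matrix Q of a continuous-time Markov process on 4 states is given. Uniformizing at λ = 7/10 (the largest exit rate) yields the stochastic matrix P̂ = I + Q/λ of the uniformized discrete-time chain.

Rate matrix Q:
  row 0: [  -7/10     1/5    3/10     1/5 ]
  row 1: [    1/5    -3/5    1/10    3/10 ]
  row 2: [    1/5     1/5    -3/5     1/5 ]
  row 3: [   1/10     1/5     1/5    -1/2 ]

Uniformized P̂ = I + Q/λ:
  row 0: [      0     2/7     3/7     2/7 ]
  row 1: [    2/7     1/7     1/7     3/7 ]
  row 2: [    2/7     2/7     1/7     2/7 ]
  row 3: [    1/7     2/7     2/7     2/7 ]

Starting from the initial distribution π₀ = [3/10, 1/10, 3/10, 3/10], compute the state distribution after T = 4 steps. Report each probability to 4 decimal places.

π = [0.1876, 0.2499, 0.2409, 0.3215]

t=0: π = [0.3000, 0.1000, 0.3000, 0.3000]
t=1: π = [0.1571, 0.2714, 0.2714, 0.3000]
t=2: π = [0.1980, 0.2469, 0.2306, 0.3245]
t=3: π = [0.1828, 0.2504, 0.2458, 0.3210]
t=4: π = [0.1876, 0.2499, 0.2409, 0.3215]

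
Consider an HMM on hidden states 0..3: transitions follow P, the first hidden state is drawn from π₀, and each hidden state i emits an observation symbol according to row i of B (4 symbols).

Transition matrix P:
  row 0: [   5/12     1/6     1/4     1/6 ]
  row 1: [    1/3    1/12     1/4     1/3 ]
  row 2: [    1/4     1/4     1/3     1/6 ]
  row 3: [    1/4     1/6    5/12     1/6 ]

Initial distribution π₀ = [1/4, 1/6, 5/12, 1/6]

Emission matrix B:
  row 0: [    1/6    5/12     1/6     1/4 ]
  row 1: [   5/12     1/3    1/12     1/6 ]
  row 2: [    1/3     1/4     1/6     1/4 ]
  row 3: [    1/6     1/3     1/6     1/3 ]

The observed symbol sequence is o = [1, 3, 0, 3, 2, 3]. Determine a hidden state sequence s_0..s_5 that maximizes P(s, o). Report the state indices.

path = [2, 2, 1, 3, 2, 2]

t=0: δ = [1.042e-01, 5.556e-02, 1.042e-01, 5.556e-02]  (obs o_0=1)
t=1: δ = [1.085e-02, 4.340e-03, 8.681e-03, 6.173e-03]  ψ = [0, 2, 2, 1]  (obs o_1=3)
t=2: δ = [7.535e-04, 9.042e-04, 9.645e-04, 3.014e-04]  ψ = [0, 2, 2, 0]  (obs o_2=0)
t=3: δ = [7.849e-05, 4.019e-05, 8.038e-05, 1.005e-04]  ψ = [0, 2, 2, 1]  (obs o_3=3)
t=4: δ = [5.451e-06, 1.674e-06, 6.977e-06, 2.791e-06]  ψ = [0, 2, 3, 3]  (obs o_4=2)
t=5: δ = [5.678e-07, 2.907e-07, 5.814e-07, 3.876e-07]  ψ = [0, 2, 2, 2]  (obs o_5=3)
backtrack: best end state = 2; path = [2, 2, 1, 3, 2, 2]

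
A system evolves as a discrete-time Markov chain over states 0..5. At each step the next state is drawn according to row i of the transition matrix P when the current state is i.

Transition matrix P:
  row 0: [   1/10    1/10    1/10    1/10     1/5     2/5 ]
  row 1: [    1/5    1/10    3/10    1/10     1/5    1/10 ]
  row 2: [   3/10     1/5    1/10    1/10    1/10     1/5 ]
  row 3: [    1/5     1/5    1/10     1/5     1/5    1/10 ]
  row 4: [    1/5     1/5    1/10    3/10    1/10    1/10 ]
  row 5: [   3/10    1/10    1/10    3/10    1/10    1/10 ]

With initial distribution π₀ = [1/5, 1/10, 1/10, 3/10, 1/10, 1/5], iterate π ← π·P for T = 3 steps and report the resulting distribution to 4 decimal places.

π = [0.2097, 0.1470, 0.1294, 0.1845, 0.1540, 0.1754]

t=0: π = [0.2000, 0.1000, 0.1000, 0.3000, 0.1000, 0.2000]
t=1: π = [0.2100, 0.1500, 0.1200, 0.1900, 0.1600, 0.1700]
t=2: π = [0.2080, 0.1470, 0.1300, 0.1850, 0.1550, 0.1750]
t=3: π = [0.2097, 0.1470, 0.1294, 0.1845, 0.1540, 0.1754]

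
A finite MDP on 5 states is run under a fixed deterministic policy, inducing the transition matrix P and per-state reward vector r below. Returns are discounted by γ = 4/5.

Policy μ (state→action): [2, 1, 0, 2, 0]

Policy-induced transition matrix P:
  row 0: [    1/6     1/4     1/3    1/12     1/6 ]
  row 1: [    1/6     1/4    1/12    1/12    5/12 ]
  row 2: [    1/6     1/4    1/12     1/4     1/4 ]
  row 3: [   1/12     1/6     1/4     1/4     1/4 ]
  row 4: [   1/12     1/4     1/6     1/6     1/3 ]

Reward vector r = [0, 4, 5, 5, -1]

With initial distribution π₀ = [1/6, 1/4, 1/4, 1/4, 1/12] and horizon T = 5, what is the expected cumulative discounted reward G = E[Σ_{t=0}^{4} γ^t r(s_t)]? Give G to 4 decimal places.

t=0: π = [0.1667, 0.2500, 0.2500, 0.2500, 0.0833], E[r] = 3.4167, γ^t·E[r] = 3.416667, running G = 3.416667
t=1: π = [0.1389, 0.2292, 0.1736, 0.1736, 0.2847], E[r] = 2.3681, γ^t·E[r] = 1.894444, running G = 5.311111
t=2: π = [0.1285, 0.2355, 0.1707, 0.1649, 0.3003], E[r] = 2.3200, γ^t·E[r] = 1.484815, running G = 6.795926
t=3: π = [0.1279, 0.2363, 0.1680, 0.1643, 0.3036], E[r] = 2.3028, γ^t·E[r] = 1.179037, running G = 7.974963
t=4: π = [0.1277, 0.2363, 0.1680, 0.1640, 0.3040], E[r] = 2.3012, γ^t·E[r] = 0.942576, running G = 8.917539

G = 8.9175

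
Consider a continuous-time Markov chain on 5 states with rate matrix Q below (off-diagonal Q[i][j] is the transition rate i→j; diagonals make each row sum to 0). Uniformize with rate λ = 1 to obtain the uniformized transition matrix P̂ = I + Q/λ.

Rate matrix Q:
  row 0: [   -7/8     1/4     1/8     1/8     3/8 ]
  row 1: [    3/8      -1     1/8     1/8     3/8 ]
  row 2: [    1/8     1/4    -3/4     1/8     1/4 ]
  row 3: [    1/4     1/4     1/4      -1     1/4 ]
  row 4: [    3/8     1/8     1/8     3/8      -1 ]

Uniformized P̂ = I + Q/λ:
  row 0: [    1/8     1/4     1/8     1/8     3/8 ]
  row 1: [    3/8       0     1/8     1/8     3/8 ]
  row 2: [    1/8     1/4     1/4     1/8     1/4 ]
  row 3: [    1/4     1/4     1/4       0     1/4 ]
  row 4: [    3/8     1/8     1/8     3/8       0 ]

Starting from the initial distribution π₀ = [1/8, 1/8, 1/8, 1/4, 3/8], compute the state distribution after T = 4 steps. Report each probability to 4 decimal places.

π = [0.2488, 0.1774, 0.1670, 0.1630, 0.2438]

t=0: π = [0.1250, 0.1250, 0.1250, 0.2500, 0.3750]
t=1: π = [0.2813, 0.1719, 0.1719, 0.1875, 0.1875]
t=2: π = [0.2383, 0.1836, 0.1699, 0.1484, 0.2598]
t=3: π = [0.2544, 0.1716, 0.1648, 0.1714, 0.2378]
t=4: π = [0.2488, 0.1774, 0.1670, 0.1630, 0.2438]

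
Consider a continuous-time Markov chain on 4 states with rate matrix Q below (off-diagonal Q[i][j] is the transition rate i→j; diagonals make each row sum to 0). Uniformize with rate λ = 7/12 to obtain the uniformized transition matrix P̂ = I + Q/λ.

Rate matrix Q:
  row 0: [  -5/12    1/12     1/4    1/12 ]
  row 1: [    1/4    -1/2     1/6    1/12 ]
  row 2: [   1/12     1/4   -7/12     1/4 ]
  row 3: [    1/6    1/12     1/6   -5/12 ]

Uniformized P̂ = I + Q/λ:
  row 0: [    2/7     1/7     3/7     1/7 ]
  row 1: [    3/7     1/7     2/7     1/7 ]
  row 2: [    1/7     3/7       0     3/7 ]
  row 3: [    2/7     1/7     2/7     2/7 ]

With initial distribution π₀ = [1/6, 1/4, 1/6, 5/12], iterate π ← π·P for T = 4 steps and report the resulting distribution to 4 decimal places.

π = [0.2804, 0.2150, 0.2536, 0.2510]

t=0: π = [0.1667, 0.2500, 0.1667, 0.4167]
t=1: π = [0.2976, 0.1905, 0.2619, 0.2500]
t=2: π = [0.2755, 0.2177, 0.2534, 0.2534]
t=3: π = [0.2806, 0.2153, 0.2527, 0.2515]
t=4: π = [0.2804, 0.2150, 0.2536, 0.2510]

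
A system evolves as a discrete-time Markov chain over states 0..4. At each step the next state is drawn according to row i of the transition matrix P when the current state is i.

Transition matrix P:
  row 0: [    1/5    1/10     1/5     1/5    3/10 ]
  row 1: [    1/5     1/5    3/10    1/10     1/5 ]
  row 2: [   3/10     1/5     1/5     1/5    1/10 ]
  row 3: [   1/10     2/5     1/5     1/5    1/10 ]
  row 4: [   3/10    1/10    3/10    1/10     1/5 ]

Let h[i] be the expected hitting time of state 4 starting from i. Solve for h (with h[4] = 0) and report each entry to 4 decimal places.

h = [4.9892, 5.5315, 6.0412, 6.1497, 0.0000]

First-step conditioning: h[4] = 0; for i ≠ 4, h[i] = 1 + Σ_k P[i][k]·h[k].
  h[0] = 1 + 1/5·h[0] + 1/10·h[1] + 1/5·h[2] + 1/5·h[3]
  h[1] = 1 + 1/5·h[0] + 1/5·h[1] + 3/10·h[2] + 1/10·h[3]
  h[2] = 1 + 3/10·h[0] + 1/5·h[1] + 1/5·h[2] + 1/5·h[3]
  h[3] = 1 + 1/10·h[0] + 2/5·h[1] + 1/5·h[2] + 1/5·h[3]
Solving the 4×4 linear system over states ≠ 4 gives exactly h = [2300/461, 2550/461, 2785/461, 2835/461, 0] (h[4] = 0 is the target).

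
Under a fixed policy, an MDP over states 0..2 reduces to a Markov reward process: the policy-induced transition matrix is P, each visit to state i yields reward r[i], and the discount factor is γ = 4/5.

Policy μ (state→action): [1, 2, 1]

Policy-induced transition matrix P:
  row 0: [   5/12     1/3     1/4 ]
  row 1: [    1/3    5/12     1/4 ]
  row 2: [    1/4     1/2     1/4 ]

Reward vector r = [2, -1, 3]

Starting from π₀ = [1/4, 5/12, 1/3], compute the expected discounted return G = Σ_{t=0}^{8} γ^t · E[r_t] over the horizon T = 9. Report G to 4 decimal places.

t=0: π = [0.2500, 0.4167, 0.3333], E[r] = 1.0833, γ^t·E[r] = 1.083333, running G = 1.083333
t=1: π = [0.3264, 0.4236, 0.2500], E[r] = 0.9792, γ^t·E[r] = 0.783333, running G = 1.866667
t=2: π = [0.3397, 0.4103, 0.2500], E[r] = 1.0191, γ^t·E[r] = 0.652222, running G = 2.518889
t=3: π = [0.3408, 0.4092, 0.2500], E[r] = 1.0224, γ^t·E[r] = 0.523481, running G = 3.042370
t=4: π = [0.3409, 0.4091, 0.2500], E[r] = 1.0227, γ^t·E[r] = 0.418899, running G = 3.461269
t=5: π = [0.3409, 0.4091, 0.2500], E[r] = 1.0227, γ^t·E[r] = 0.335127, running G = 3.796396
t=6: π = [0.3409, 0.4091, 0.2500], E[r] = 1.0227, γ^t·E[r] = 0.268102, running G = 4.064497
t=7: π = [0.3409, 0.4091, 0.2500], E[r] = 1.0227, γ^t·E[r] = 0.214481, running G = 4.278979
t=8: π = [0.3409, 0.4091, 0.2500], E[r] = 1.0227, γ^t·E[r] = 0.171585, running G = 4.450564

G = 4.4506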